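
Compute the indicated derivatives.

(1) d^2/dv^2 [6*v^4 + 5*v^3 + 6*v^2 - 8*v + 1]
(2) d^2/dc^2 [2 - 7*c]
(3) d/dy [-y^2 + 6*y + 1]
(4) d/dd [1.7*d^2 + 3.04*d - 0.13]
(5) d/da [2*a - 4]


(1) = 72*v^2 + 30*v + 12
(2) = 0
(3) = 6 - 2*y
(4) = 3.4*d + 3.04
(5) = 2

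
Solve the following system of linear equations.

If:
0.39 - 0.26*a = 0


Then:
a = 1.50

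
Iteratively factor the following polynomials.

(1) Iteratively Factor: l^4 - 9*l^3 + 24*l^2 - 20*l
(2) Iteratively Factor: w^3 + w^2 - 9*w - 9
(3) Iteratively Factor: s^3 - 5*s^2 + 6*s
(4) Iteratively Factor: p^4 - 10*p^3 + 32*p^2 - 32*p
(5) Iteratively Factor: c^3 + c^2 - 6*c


(1) = (l)*(l^3 - 9*l^2 + 24*l - 20) = l*(l - 2)*(l^2 - 7*l + 10) = l*(l - 2)^2*(l - 5)
(2) = (w + 3)*(w^2 - 2*w - 3) = (w - 3)*(w + 3)*(w + 1)
(3) = (s - 2)*(s^2 - 3*s) = s*(s - 2)*(s - 3)
(4) = (p - 2)*(p^3 - 8*p^2 + 16*p) = p*(p - 2)*(p^2 - 8*p + 16) = p*(p - 4)*(p - 2)*(p - 4)
(5) = (c)*(c^2 + c - 6) = c*(c - 2)*(c + 3)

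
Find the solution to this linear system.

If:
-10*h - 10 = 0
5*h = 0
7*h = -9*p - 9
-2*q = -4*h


Then:
No Solution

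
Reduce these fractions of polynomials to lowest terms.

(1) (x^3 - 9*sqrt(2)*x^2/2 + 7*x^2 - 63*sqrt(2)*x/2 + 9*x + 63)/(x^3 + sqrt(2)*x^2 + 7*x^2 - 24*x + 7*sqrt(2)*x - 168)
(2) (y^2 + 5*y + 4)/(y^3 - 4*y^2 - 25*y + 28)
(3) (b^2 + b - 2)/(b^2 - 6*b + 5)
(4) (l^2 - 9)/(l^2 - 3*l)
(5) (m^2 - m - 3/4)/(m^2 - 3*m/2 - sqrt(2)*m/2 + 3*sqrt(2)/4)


(1) = (2*x - 3*sqrt(2))/(2*x + 8*sqrt(2))
(2) = (y + 1)/(y^2 - 8*y + 7)
(3) = (b + 2)/(b - 5)
(4) = (l + 3)/l
(5) = (16*m + 8)/(16*m - 8*sqrt(2))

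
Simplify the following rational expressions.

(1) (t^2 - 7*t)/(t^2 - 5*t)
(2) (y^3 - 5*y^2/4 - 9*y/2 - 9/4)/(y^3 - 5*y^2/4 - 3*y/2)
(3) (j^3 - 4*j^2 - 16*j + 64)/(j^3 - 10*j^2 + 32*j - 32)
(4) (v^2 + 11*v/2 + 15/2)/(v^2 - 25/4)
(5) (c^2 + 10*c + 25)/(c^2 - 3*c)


(1) = (t - 7)/(t - 5)
(2) = (y^2 - 2*y - 3)/(y^2 - 2*y)
(3) = (j + 4)/(j - 2)
(4) = (2*v + 6)/(2*v - 5)
(5) = (c^2 + 10*c + 25)/(c^2 - 3*c)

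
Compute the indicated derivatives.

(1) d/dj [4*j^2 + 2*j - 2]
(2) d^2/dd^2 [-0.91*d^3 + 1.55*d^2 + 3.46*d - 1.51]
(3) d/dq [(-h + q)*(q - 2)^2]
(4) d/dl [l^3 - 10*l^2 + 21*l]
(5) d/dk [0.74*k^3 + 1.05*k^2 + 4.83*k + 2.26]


(1) = 8*j + 2
(2) = 3.1 - 5.46*d
(3) = (q - 2)*(-2*h + 3*q - 2)
(4) = 3*l^2 - 20*l + 21
(5) = 2.22*k^2 + 2.1*k + 4.83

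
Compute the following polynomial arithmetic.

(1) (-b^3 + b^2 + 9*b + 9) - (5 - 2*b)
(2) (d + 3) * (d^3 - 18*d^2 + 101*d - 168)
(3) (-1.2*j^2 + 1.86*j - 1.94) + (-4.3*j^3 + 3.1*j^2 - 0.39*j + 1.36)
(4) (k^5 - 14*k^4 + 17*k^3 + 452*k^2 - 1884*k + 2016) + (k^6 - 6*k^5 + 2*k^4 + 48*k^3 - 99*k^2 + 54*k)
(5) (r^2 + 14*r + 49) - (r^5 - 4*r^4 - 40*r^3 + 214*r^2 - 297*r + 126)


(1) = -b^3 + b^2 + 11*b + 4
(2) = d^4 - 15*d^3 + 47*d^2 + 135*d - 504
(3) = -4.3*j^3 + 1.9*j^2 + 1.47*j - 0.58
(4) = k^6 - 5*k^5 - 12*k^4 + 65*k^3 + 353*k^2 - 1830*k + 2016
(5) = -r^5 + 4*r^4 + 40*r^3 - 213*r^2 + 311*r - 77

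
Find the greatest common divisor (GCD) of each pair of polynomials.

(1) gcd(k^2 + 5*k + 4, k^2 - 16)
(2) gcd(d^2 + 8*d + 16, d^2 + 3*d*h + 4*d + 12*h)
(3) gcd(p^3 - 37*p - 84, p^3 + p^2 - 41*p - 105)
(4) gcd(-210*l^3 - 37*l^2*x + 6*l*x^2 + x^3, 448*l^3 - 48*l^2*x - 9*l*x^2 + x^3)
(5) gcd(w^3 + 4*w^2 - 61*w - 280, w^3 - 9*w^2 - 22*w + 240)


(1) = k + 4
(2) = gcd((d + 4)^2, (d + 4)*(d + 3*h)) = d + 4
(3) = gcd((p - 7)*(p + 3)*(p + 4), (p - 7)*(p + 3)*(p + 5)) = p^2 - 4*p - 21
(4) = 7*l + x
(5) = gcd((w - 8)*(w + 5)*(w + 7), (w - 8)*(w - 6)*(w + 5)) = w^2 - 3*w - 40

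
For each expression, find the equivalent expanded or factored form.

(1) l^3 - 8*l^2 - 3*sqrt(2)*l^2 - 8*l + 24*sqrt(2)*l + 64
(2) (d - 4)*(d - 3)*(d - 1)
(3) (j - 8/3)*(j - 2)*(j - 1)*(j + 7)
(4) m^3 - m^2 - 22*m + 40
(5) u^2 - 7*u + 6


(1) = (l - 8)*(l - 4*sqrt(2))*(l + sqrt(2))
(2) = d^3 - 8*d^2 + 19*d - 12
(3) = j^4 + 4*j^3/3 - 89*j^2/3 + 194*j/3 - 112/3
(4) = (m - 4)*(m - 2)*(m + 5)
(5) = (u - 6)*(u - 1)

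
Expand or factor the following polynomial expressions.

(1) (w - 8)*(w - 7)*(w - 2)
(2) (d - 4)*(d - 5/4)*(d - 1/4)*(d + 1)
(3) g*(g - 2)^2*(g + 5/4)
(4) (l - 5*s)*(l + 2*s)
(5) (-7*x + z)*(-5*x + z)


(1) = w^3 - 17*w^2 + 86*w - 112
(2) = d^4 - 9*d^3/2 + 13*d^2/16 + 81*d/16 - 5/4
(3) = g^4 - 11*g^3/4 - g^2 + 5*g
(4) = l^2 - 3*l*s - 10*s^2
(5) = 35*x^2 - 12*x*z + z^2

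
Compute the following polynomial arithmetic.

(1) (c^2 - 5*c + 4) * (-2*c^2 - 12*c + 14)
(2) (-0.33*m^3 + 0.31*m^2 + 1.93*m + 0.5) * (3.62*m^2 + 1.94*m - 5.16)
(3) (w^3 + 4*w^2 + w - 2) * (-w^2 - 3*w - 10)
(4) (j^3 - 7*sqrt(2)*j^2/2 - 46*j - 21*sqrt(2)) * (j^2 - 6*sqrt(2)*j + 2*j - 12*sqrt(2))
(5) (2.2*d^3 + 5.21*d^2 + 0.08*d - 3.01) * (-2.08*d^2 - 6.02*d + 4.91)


(1) = -2*c^4 - 2*c^3 + 66*c^2 - 118*c + 56
(2) = -1.1946*m^5 + 0.482*m^4 + 9.2908*m^3 + 3.9546*m^2 - 8.9888*m - 2.58
(3) = -w^5 - 7*w^4 - 23*w^3 - 41*w^2 - 4*w + 20
(4) = j^5 - 19*sqrt(2)*j^4/2 + 2*j^4 - 19*sqrt(2)*j^3 - 4*j^3 - 8*j^2 + 255*sqrt(2)*j^2 + 252*j + 510*sqrt(2)*j + 504
(5) = -4.576*d^5 - 24.0808*d^4 - 20.7286*d^3 + 31.3603*d^2 + 18.513*d - 14.7791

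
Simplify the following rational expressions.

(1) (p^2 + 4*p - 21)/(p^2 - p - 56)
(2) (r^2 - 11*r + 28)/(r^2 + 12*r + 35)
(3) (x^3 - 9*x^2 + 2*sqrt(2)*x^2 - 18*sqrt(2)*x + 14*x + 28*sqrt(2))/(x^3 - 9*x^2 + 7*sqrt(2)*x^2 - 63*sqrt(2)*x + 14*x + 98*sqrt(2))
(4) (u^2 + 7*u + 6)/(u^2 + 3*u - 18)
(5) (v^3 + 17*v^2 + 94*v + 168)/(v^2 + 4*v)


(1) = (p - 3)/(p - 8)
(2) = (r^2 - 11*r + 28)/(r^2 + 12*r + 35)
(3) = (x + 2*sqrt(2))/(x + 7*sqrt(2))
(4) = (u + 1)/(u - 3)
(5) = (v^2 + 13*v + 42)/v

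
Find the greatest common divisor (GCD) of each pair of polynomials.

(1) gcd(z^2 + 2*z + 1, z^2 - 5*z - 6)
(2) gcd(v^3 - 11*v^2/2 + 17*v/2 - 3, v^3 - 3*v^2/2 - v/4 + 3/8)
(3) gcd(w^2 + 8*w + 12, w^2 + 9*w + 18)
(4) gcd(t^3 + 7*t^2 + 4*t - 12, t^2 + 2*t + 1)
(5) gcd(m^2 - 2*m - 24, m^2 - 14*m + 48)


(1) = gcd((z + 1)^2, (z - 6)*(z + 1)) = z + 1
(2) = gcd((v - 3)*(v - 2)*(v - 1/2), (v - 3/2)*(v - 1/2)*(v + 1/2)) = v - 1/2
(3) = w + 6
(4) = gcd((t - 1)*(t + 2)*(t + 6), (t + 1)^2) = 1
(5) = m - 6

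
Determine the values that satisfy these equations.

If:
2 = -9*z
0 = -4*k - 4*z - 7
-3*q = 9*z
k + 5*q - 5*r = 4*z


Then:
k = -55/36
q = 2/3
r = 97/180
z = -2/9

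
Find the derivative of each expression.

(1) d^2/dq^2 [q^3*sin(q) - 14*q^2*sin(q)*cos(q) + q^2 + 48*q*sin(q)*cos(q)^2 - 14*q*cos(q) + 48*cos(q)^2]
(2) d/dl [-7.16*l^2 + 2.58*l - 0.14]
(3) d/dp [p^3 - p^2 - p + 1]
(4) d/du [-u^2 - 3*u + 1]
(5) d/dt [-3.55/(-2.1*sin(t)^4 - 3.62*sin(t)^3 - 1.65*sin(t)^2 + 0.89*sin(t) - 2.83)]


(1) = -q^3*sin(q) + 28*q^2*sin(2*q) + 6*q^2*cos(q) - 6*q*sin(q) - 108*q*sin(3*q) + 14*q*cos(q) - 56*q*cos(2*q) + 28*sin(q) - 14*sin(2*q) + 24*cos(q) - 96*cos(2*q) + 72*cos(3*q) + 2
(2) = 2.58 - 14.32*l
(3) = 3*p^2 - 2*p - 1
(4) = -2*u - 3
(5) = (-29.82*sin(t)^3 - 38.553*sin(t)^2 - 11.715*sin(t) + 3.1595)*cos(t)/(2.1*sin(t)^4 + 3.62*sin(t)^3 + 1.65*sin(t)^2 - 0.89*sin(t) + 2.83)^2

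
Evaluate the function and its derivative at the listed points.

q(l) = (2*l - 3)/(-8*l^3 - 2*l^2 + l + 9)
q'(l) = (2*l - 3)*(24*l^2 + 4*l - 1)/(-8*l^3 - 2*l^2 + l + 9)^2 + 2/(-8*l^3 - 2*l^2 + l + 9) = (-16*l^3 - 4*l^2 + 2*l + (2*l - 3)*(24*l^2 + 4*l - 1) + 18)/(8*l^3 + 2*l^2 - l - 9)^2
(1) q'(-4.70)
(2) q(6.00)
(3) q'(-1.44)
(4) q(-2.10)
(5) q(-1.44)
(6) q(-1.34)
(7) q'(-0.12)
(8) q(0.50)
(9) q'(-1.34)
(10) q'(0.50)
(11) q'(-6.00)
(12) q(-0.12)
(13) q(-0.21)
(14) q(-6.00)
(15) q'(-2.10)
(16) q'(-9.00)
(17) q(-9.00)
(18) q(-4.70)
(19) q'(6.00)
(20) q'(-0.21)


(1) = -0.01
(2) = -0.01
(3) = -0.27
(4) = -0.10
(5) = -0.22
(6) = -0.24
(7) = 0.27
(8) = -0.25
(9) = -0.30
(10) = 0.03
(11) = -0.00
(12) = -0.37
(13) = -0.39
(14) = -0.01
(15) = -0.11
(16) = -0.00
(17) = -0.00
(18) = -0.02
(19) = 0.00
(20) = 0.26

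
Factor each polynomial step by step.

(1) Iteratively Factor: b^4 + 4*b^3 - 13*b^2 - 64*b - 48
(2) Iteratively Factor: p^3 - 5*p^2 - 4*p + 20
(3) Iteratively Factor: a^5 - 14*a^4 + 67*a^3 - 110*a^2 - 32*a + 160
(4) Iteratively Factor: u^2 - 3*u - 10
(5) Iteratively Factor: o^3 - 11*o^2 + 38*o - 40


(1) = (b + 3)*(b^3 + b^2 - 16*b - 16) = (b + 3)*(b + 4)*(b^2 - 3*b - 4) = (b + 1)*(b + 3)*(b + 4)*(b - 4)
(2) = (p - 2)*(p^2 - 3*p - 10) = (p - 2)*(p + 2)*(p - 5)
(3) = (a - 4)*(a^4 - 10*a^3 + 27*a^2 - 2*a - 40) = (a - 5)*(a - 4)*(a^3 - 5*a^2 + 2*a + 8) = (a - 5)*(a - 4)*(a - 2)*(a^2 - 3*a - 4) = (a - 5)*(a - 4)*(a - 2)*(a + 1)*(a - 4)
(4) = (u + 2)*(u - 5)
(5) = (o - 4)*(o^2 - 7*o + 10) = (o - 4)*(o - 2)*(o - 5)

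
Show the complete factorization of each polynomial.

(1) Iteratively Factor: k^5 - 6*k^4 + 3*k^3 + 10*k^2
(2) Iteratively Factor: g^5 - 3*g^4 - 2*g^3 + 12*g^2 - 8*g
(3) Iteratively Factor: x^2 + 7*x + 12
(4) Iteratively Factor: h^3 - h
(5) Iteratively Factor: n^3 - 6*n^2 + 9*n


(1) = (k - 2)*(k^4 - 4*k^3 - 5*k^2) = (k - 5)*(k - 2)*(k^3 + k^2) = k*(k - 5)*(k - 2)*(k^2 + k) = k*(k - 5)*(k - 2)*(k + 1)*(k)
(2) = (g - 1)*(g^4 - 2*g^3 - 4*g^2 + 8*g) = (g - 2)*(g - 1)*(g^3 - 4*g) = (g - 2)^2*(g - 1)*(g^2 + 2*g) = (g - 2)^2*(g - 1)*(g + 2)*(g)
(3) = (x + 3)*(x + 4)
(4) = (h - 1)*(h^2 + h) = (h - 1)*(h + 1)*(h)
(5) = (n - 3)*(n^2 - 3*n) = (n - 3)^2*(n)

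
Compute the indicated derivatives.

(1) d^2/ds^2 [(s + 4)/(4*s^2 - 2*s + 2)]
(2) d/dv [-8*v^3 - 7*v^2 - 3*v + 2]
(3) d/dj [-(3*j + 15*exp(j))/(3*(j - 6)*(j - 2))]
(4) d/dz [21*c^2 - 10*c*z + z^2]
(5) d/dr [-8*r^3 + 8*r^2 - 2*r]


(1) = ((s + 4)*(4*s - 1)^2 - (6*s + 7)*(2*s^2 - s + 1))/(2*s^2 - s + 1)^3
(2) = -24*v^2 - 14*v - 3
(3) = (-5*j^2*exp(j) + j^2 + 50*j*exp(j) - 100*exp(j) - 12)/(j^4 - 16*j^3 + 88*j^2 - 192*j + 144)
(4) = -10*c + 2*z
(5) = -24*r^2 + 16*r - 2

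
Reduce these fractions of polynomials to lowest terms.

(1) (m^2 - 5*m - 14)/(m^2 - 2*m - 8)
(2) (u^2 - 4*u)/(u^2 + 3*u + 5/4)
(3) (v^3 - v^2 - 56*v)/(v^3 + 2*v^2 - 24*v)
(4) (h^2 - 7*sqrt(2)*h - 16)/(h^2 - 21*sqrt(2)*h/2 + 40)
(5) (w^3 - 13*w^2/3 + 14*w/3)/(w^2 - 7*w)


(1) = (m - 7)/(m - 4)
(2) = (4*u^2 - 16*u)/(4*u^2 + 12*u + 5)
(3) = (v^2 - v - 56)/(v^2 + 2*v - 24)
(4) = (2*h + 2*sqrt(2))/(2*h - 5*sqrt(2))
(5) = (3*w^2 - 13*w + 14)/(3*w - 21)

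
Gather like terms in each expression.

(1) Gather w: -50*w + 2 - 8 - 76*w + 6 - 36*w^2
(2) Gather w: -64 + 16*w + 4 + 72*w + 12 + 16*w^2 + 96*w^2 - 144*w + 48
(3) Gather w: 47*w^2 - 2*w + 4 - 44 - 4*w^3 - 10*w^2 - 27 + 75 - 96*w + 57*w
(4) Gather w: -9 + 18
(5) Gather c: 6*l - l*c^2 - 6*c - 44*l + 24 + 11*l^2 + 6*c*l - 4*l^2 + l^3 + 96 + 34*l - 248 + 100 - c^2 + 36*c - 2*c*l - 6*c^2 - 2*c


(1) = -36*w^2 - 126*w
(2) = 112*w^2 - 56*w
(3) = -4*w^3 + 37*w^2 - 41*w + 8
(4) = 9
(5) = c^2*(-l - 7) + c*(4*l + 28) + l^3 + 7*l^2 - 4*l - 28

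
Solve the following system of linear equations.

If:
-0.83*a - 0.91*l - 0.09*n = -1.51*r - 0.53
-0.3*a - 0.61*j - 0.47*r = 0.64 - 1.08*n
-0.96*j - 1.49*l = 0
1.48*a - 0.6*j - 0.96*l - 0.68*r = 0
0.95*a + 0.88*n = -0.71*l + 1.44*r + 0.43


Then:
a = 0.07
j = -1.12
l = 0.72
n = 0.03
r = 0.13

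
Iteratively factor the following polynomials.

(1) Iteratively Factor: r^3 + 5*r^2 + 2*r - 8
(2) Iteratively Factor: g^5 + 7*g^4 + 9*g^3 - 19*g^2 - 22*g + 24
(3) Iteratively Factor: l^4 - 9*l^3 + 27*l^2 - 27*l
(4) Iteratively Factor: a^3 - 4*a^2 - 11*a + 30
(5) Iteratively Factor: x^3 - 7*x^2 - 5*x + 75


(1) = (r + 4)*(r^2 + r - 2) = (r - 1)*(r + 4)*(r + 2)
(2) = (g + 4)*(g^4 + 3*g^3 - 3*g^2 - 7*g + 6) = (g + 2)*(g + 4)*(g^3 + g^2 - 5*g + 3) = (g - 1)*(g + 2)*(g + 4)*(g^2 + 2*g - 3) = (g - 1)*(g + 2)*(g + 3)*(g + 4)*(g - 1)
(3) = (l - 3)*(l^3 - 6*l^2 + 9*l) = (l - 3)^2*(l^2 - 3*l) = l*(l - 3)^2*(l - 3)
(4) = (a - 2)*(a^2 - 2*a - 15) = (a - 5)*(a - 2)*(a + 3)
(5) = (x - 5)*(x^2 - 2*x - 15) = (x - 5)^2*(x + 3)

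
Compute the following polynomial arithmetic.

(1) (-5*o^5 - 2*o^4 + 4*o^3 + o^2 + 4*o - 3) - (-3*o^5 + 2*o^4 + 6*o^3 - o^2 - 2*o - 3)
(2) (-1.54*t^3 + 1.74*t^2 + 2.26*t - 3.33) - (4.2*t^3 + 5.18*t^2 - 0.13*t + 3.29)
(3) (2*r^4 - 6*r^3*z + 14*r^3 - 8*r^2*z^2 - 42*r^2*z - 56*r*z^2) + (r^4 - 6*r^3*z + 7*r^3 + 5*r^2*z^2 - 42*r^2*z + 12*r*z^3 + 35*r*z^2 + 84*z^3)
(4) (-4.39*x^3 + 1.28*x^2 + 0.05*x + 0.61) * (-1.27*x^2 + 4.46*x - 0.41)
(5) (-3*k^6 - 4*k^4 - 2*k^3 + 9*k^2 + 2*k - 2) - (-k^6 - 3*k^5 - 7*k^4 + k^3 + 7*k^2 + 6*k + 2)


(1) = -2*o^5 - 4*o^4 - 2*o^3 + 2*o^2 + 6*o
(2) = -5.74*t^3 - 3.44*t^2 + 2.39*t - 6.62
(3) = 3*r^4 - 12*r^3*z + 21*r^3 - 3*r^2*z^2 - 84*r^2*z + 12*r*z^3 - 21*r*z^2 + 84*z^3
(4) = 5.5753*x^5 - 21.205*x^4 + 7.4452*x^3 - 1.0765*x^2 + 2.7001*x - 0.2501
(5) = -2*k^6 + 3*k^5 + 3*k^4 - 3*k^3 + 2*k^2 - 4*k - 4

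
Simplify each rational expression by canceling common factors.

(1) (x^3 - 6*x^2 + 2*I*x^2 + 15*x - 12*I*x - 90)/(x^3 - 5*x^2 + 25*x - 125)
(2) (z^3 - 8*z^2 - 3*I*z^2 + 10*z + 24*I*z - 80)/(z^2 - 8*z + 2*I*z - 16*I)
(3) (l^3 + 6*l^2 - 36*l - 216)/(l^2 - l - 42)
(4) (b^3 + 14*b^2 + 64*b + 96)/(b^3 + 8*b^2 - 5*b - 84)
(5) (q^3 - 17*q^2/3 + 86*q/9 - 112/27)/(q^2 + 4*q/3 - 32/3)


(1) = (x^2 + x*(-6 - 3*I) + 18*I)/(x^2 + x*(-5 - 5*I) + 25*I)
(2) = z - 5*I
(3) = (l^2 - 36)/(l - 7)
(4) = (b^2 + 10*b + 24)/(b^2 + 4*b - 21)
(5) = (9*q^2 - 27*q + 14)/(9*q + 36)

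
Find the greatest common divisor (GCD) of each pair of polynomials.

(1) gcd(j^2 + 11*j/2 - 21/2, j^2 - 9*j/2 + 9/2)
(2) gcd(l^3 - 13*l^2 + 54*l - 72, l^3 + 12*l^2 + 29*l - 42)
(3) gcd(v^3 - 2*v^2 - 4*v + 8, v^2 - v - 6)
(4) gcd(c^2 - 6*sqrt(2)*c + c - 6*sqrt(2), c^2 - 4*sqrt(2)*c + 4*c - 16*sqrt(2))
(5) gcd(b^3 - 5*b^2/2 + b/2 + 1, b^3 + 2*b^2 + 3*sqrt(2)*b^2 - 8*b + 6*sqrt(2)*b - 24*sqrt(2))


(1) = j - 3/2
(2) = 1
(3) = gcd((v - 2)^2*(v + 2), (v - 3)*(v + 2)) = v + 2
(4) = 1
(5) = b - 2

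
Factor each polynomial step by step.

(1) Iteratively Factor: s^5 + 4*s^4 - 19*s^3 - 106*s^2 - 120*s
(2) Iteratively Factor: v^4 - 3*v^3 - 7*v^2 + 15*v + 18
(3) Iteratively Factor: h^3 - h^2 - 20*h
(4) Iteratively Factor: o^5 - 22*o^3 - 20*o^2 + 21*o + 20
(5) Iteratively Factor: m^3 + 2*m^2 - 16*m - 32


(1) = (s - 5)*(s^4 + 9*s^3 + 26*s^2 + 24*s) = (s - 5)*(s + 4)*(s^3 + 5*s^2 + 6*s) = s*(s - 5)*(s + 4)*(s^2 + 5*s + 6) = s*(s - 5)*(s + 2)*(s + 4)*(s + 3)
(2) = (v - 3)*(v^3 - 7*v - 6) = (v - 3)*(v + 1)*(v^2 - v - 6) = (v - 3)*(v + 1)*(v + 2)*(v - 3)
(3) = (h - 5)*(h^2 + 4*h) = h*(h - 5)*(h + 4)
(4) = (o + 1)*(o^4 - o^3 - 21*o^2 + o + 20) = (o - 5)*(o + 1)*(o^3 + 4*o^2 - o - 4) = (o - 5)*(o + 1)^2*(o^2 + 3*o - 4) = (o - 5)*(o - 1)*(o + 1)^2*(o + 4)
(5) = (m + 2)*(m^2 - 16) = (m - 4)*(m + 2)*(m + 4)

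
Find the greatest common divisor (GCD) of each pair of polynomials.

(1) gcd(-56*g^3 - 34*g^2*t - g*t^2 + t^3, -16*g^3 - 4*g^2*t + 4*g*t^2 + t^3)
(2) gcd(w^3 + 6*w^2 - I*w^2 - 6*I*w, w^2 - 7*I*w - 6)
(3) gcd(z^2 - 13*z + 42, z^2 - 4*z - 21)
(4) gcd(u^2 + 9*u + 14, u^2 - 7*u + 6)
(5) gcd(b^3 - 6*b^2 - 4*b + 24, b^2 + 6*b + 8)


(1) = gcd((-7*g + t)*(2*g + t)*(4*g + t), (-2*g + t)*(2*g + t)*(4*g + t)) = 8*g^2 + 6*g*t + t^2
(2) = gcd(w*(w + 6)*(w - I), (w - 6*I)*(w - I)) = w - I
(3) = gcd((z - 7)*(z - 6), (z - 7)*(z + 3)) = z - 7
(4) = 1
(5) = gcd((b - 6)*(b - 2)*(b + 2), (b + 2)*(b + 4)) = b + 2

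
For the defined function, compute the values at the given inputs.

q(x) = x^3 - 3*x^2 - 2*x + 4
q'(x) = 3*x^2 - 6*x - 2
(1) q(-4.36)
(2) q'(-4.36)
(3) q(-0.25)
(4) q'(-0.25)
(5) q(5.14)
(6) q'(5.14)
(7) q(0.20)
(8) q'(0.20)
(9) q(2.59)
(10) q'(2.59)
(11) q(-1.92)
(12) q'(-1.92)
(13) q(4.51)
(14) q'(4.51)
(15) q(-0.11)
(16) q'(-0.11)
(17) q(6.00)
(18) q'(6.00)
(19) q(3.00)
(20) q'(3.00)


(1) = -127.19
(2) = 81.19
(3) = 4.30
(4) = -0.31
(5) = 50.26
(6) = 46.42
(7) = 3.49
(8) = -3.08
(9) = -3.93
(10) = 2.58
(11) = -10.30
(12) = 20.58
(13) = 25.69
(14) = 31.96
(15) = 4.18
(16) = -1.30
(17) = 100.00
(18) = 70.00
(19) = -2.00
(20) = 7.00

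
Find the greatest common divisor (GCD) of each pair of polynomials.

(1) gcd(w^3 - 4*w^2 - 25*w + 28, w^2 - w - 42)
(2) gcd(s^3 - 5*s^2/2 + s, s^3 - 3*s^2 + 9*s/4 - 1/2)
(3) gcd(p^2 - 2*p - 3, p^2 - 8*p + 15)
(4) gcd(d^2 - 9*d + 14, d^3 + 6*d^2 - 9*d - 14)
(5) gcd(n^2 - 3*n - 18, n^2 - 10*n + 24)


(1) = w - 7
(2) = gcd(s*(s - 2)*(s - 1/2), (s - 2)*(s - 1/2)^2) = s^2 - 5*s/2 + 1
(3) = gcd((p - 3)*(p + 1), (p - 5)*(p - 3)) = p - 3
(4) = gcd((d - 7)*(d - 2), (d - 2)*(d + 1)*(d + 7)) = d - 2
(5) = n - 6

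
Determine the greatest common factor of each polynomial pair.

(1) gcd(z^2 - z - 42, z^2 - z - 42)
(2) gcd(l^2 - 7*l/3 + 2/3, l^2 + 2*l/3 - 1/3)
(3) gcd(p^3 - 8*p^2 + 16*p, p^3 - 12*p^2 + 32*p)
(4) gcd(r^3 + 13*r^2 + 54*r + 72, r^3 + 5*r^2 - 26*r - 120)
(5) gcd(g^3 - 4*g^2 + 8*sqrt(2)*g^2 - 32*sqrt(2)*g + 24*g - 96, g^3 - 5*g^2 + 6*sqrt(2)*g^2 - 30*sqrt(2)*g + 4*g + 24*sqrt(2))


(1) = z^2 - z - 42
(2) = gcd((l - 2)*(l - 1/3), (l - 1/3)*(l + 1)) = l - 1/3
(3) = gcd(p*(p - 4)^2, p*(p - 8)*(p - 4)) = p^2 - 4*p
(4) = gcd((r + 3)*(r + 4)*(r + 6), (r - 5)*(r + 4)*(r + 6)) = r^2 + 10*r + 24
(5) = gcd((g - 4)*(g + 2*sqrt(2))*(g + 6*sqrt(2)), (g - 4)*(g - 1)*(g + 6*sqrt(2))) = g^2 + g*(-4 + 6*sqrt(2)) - 24*sqrt(2)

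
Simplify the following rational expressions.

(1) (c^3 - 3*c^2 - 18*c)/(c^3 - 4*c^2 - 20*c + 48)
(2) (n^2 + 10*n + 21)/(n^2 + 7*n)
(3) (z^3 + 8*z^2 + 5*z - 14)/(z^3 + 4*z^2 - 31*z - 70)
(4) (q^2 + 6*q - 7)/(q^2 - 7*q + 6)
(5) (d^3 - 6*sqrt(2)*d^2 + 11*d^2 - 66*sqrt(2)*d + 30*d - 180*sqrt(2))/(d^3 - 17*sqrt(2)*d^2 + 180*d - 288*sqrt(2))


(1) = (c^2 + 3*c)/(c^2 + 2*c - 8)
(2) = (n + 3)/n
(3) = (z - 1)/(z - 5)
(4) = (q + 7)/(q - 6)
(5) = (d^2 + 11*d + 30)/(d^2 - 11*sqrt(2)*d + 48)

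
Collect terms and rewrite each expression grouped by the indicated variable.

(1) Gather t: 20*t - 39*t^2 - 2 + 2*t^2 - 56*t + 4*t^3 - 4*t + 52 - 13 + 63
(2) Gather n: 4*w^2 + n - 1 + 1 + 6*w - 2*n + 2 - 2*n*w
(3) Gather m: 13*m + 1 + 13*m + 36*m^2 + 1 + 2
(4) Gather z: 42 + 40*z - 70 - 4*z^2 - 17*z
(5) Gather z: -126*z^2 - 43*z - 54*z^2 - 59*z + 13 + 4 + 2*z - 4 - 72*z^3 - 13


(1) = 4*t^3 - 37*t^2 - 40*t + 100
(2) = n*(-2*w - 1) + 4*w^2 + 6*w + 2
(3) = 36*m^2 + 26*m + 4
(4) = -4*z^2 + 23*z - 28
(5) = -72*z^3 - 180*z^2 - 100*z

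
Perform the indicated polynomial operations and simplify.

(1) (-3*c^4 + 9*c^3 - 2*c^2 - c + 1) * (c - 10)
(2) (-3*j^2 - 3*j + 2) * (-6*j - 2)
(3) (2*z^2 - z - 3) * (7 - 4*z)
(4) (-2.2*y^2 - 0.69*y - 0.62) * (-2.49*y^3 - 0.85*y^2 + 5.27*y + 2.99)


(1) = -3*c^5 + 39*c^4 - 92*c^3 + 19*c^2 + 11*c - 10
(2) = 18*j^3 + 24*j^2 - 6*j - 4
(3) = -8*z^3 + 18*z^2 + 5*z - 21
(4) = 5.478*y^5 + 3.5881*y^4 - 9.4637*y^3 - 9.6873*y^2 - 5.3305*y - 1.8538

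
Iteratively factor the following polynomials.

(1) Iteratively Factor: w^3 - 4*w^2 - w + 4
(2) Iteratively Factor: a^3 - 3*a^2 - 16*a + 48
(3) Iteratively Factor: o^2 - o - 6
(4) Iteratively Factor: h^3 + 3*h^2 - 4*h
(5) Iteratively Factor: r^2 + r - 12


(1) = (w + 1)*(w^2 - 5*w + 4) = (w - 1)*(w + 1)*(w - 4)
(2) = (a - 4)*(a^2 + a - 12) = (a - 4)*(a - 3)*(a + 4)
(3) = (o - 3)*(o + 2)
(4) = (h - 1)*(h^2 + 4*h) = h*(h - 1)*(h + 4)
(5) = (r + 4)*(r - 3)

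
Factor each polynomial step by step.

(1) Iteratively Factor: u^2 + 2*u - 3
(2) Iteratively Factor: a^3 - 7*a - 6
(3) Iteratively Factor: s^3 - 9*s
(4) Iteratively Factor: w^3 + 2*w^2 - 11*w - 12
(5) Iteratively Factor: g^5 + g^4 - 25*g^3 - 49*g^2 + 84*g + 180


(1) = (u - 1)*(u + 3)
(2) = (a + 1)*(a^2 - a - 6) = (a - 3)*(a + 1)*(a + 2)
(3) = (s)*(s^2 - 9) = s*(s - 3)*(s + 3)
(4) = (w - 3)*(w^2 + 5*w + 4) = (w - 3)*(w + 4)*(w + 1)
(5) = (g + 2)*(g^4 - g^3 - 23*g^2 - 3*g + 90) = (g + 2)*(g + 3)*(g^3 - 4*g^2 - 11*g + 30) = (g - 2)*(g + 2)*(g + 3)*(g^2 - 2*g - 15) = (g - 5)*(g - 2)*(g + 2)*(g + 3)*(g + 3)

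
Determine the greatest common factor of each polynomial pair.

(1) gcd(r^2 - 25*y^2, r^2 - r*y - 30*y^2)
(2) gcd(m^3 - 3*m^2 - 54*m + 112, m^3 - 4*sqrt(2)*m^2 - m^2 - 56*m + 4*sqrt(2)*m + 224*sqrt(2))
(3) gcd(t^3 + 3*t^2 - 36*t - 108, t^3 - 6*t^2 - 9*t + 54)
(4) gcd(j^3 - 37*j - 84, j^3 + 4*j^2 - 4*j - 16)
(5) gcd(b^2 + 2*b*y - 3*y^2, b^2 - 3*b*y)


(1) = r + 5*y
(2) = m^2 - m - 56
(3) = t^2 - 3*t - 18
(4) = gcd((j - 7)*(j + 3)*(j + 4), (j - 2)*(j + 2)*(j + 4)) = j + 4
(5) = gcd((b - y)*(b + 3*y), b*(b - 3*y)) = 1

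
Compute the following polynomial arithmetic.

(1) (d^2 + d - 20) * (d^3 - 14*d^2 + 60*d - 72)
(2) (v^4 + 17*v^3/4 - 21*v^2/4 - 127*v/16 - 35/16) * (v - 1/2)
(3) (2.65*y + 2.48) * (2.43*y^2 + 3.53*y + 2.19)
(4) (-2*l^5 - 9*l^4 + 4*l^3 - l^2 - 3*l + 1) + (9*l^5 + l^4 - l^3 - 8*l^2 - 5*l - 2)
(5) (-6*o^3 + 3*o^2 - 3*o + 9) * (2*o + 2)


(1) = d^5 - 13*d^4 + 26*d^3 + 268*d^2 - 1272*d + 1440
(2) = v^5 + 15*v^4/4 - 59*v^3/8 - 85*v^2/16 + 57*v/32 + 35/32
(3) = 6.4395*y^3 + 15.3809*y^2 + 14.5579*y + 5.4312
(4) = 7*l^5 - 8*l^4 + 3*l^3 - 9*l^2 - 8*l - 1
(5) = -12*o^4 - 6*o^3 + 12*o + 18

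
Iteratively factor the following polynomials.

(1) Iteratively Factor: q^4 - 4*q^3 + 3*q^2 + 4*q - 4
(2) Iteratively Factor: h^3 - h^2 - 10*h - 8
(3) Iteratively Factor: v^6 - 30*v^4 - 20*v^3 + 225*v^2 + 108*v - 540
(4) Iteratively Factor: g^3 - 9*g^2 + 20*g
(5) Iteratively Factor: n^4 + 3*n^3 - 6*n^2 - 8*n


(1) = (q - 1)*(q^3 - 3*q^2 + 4) = (q - 2)*(q - 1)*(q^2 - q - 2) = (q - 2)^2*(q - 1)*(q + 1)
(2) = (h - 4)*(h^2 + 3*h + 2) = (h - 4)*(h + 1)*(h + 2)
(3) = (v + 3)*(v^5 - 3*v^4 - 21*v^3 + 43*v^2 + 96*v - 180) = (v + 3)^2*(v^4 - 6*v^3 - 3*v^2 + 52*v - 60) = (v - 5)*(v + 3)^2*(v^3 - v^2 - 8*v + 12) = (v - 5)*(v + 3)^3*(v^2 - 4*v + 4) = (v - 5)*(v - 2)*(v + 3)^3*(v - 2)
(4) = (g)*(g^2 - 9*g + 20) = g*(g - 5)*(g - 4)
(5) = (n + 4)*(n^3 - n^2 - 2*n) = (n + 1)*(n + 4)*(n^2 - 2*n) = (n - 2)*(n + 1)*(n + 4)*(n)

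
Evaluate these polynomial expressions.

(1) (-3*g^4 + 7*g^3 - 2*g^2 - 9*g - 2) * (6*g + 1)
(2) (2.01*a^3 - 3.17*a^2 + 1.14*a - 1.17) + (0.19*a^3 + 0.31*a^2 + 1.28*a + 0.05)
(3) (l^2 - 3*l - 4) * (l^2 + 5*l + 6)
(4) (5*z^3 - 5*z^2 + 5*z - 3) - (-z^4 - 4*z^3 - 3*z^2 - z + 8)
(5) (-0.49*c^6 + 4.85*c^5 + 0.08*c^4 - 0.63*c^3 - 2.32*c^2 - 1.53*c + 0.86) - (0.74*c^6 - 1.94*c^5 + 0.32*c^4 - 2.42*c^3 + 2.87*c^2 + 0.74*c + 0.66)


(1) = -18*g^5 + 39*g^4 - 5*g^3 - 56*g^2 - 21*g - 2
(2) = 2.2*a^3 - 2.86*a^2 + 2.42*a - 1.12
(3) = l^4 + 2*l^3 - 13*l^2 - 38*l - 24
(4) = z^4 + 9*z^3 - 2*z^2 + 6*z - 11
(5) = -1.23*c^6 + 6.79*c^5 - 0.24*c^4 + 1.79*c^3 - 5.19*c^2 - 2.27*c + 0.2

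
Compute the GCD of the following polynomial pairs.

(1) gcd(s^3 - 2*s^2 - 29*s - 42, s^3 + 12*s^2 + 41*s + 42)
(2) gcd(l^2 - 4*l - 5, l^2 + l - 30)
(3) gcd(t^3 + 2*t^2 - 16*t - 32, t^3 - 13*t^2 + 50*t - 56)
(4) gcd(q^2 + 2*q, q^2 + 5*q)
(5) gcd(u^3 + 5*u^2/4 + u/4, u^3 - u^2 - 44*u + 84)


(1) = s^2 + 5*s + 6
(2) = gcd((l - 5)*(l + 1), (l - 5)*(l + 6)) = l - 5
(3) = t - 4
(4) = gcd(q*(q + 2), q*(q + 5)) = q
(5) = 1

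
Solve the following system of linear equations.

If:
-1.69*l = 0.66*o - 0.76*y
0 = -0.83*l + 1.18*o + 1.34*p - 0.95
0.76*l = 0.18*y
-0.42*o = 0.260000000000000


Then:
l = -0.27
o = -0.62
p = 1.09
y = -1.14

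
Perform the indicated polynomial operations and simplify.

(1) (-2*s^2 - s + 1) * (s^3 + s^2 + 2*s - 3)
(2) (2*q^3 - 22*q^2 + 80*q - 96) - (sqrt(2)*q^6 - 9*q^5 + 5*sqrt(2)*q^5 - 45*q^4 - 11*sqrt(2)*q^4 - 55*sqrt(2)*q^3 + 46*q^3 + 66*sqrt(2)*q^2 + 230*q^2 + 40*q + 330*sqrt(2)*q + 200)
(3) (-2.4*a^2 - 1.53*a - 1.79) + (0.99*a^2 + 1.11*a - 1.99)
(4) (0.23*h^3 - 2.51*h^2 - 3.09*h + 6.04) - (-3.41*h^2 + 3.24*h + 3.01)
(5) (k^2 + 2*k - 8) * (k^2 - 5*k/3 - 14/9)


(1) = -2*s^5 - 3*s^4 - 4*s^3 + 5*s^2 + 5*s - 3
(2) = -sqrt(2)*q^6 - 5*sqrt(2)*q^5 + 9*q^5 + 11*sqrt(2)*q^4 + 45*q^4 - 44*q^3 + 55*sqrt(2)*q^3 - 252*q^2 - 66*sqrt(2)*q^2 - 330*sqrt(2)*q + 40*q - 296
(3) = -1.41*a^2 - 0.42*a - 3.78
(4) = 0.23*h^3 + 0.9*h^2 - 6.33*h + 3.03
(5) = k^4 + k^3/3 - 116*k^2/9 + 92*k/9 + 112/9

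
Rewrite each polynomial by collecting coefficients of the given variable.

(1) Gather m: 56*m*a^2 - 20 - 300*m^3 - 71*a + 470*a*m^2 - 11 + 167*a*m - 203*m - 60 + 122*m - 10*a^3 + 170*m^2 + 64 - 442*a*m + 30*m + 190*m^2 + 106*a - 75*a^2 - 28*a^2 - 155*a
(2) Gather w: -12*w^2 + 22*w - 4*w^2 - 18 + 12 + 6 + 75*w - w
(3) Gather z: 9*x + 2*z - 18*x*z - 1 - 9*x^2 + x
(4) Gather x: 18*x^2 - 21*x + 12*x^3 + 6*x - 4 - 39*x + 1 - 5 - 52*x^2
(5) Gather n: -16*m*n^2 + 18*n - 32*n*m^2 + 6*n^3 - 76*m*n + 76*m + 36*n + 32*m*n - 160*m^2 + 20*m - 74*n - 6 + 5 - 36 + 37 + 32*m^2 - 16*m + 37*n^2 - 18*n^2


(1) = -10*a^3 - 103*a^2 - 120*a - 300*m^3 + m^2*(470*a + 360) + m*(56*a^2 - 275*a - 51) - 27
(2) = -16*w^2 + 96*w
(3) = -9*x^2 + 10*x + z*(2 - 18*x) - 1
(4) = 12*x^3 - 34*x^2 - 54*x - 8
(5) = -128*m^2 + 80*m + 6*n^3 + n^2*(19 - 16*m) + n*(-32*m^2 - 44*m - 20)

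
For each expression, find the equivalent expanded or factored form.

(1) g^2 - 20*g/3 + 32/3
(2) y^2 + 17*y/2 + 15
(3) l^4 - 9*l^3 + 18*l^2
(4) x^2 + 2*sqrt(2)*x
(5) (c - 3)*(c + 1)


(1) = (g - 4)*(g - 8/3)
(2) = (y + 5/2)*(y + 6)
(3) = l^2*(l - 6)*(l - 3)
(4) = x*(x + 2*sqrt(2))
(5) = c^2 - 2*c - 3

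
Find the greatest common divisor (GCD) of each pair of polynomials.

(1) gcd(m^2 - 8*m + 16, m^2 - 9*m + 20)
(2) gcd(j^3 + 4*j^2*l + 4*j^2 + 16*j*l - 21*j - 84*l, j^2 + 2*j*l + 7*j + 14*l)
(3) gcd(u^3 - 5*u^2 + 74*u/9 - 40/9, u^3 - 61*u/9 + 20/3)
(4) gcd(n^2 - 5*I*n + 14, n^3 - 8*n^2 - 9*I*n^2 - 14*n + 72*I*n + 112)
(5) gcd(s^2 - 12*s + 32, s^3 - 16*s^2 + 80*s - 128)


(1) = m - 4
(2) = j + 7
(3) = u^2 - 3*u + 20/9
(4) = gcd((n - 7*I)*(n + 2*I), (n - 8)*(n - 7*I)*(n - 2*I)) = n - 7*I
(5) = gcd((s - 8)*(s - 4), (s - 8)*(s - 4)^2) = s^2 - 12*s + 32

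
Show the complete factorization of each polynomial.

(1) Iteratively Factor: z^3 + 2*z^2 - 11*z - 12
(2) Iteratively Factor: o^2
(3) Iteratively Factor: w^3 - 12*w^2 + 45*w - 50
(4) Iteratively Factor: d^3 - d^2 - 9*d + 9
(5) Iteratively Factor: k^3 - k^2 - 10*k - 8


(1) = (z + 4)*(z^2 - 2*z - 3) = (z + 1)*(z + 4)*(z - 3)
(2) = (o)*(o)
(3) = (w - 5)*(w^2 - 7*w + 10) = (w - 5)*(w - 2)*(w - 5)
(4) = (d + 3)*(d^2 - 4*d + 3) = (d - 3)*(d + 3)*(d - 1)
(5) = (k + 1)*(k^2 - 2*k - 8) = (k + 1)*(k + 2)*(k - 4)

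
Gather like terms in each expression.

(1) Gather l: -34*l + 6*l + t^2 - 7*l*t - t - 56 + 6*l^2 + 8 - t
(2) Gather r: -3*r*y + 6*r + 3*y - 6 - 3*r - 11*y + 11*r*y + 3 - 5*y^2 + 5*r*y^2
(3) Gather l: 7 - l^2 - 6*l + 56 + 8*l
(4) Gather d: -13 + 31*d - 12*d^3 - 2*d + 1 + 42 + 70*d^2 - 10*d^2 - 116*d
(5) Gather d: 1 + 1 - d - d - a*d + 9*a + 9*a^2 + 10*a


(1) = 6*l^2 + l*(-7*t - 28) + t^2 - 2*t - 48
(2) = r*(5*y^2 + 8*y + 3) - 5*y^2 - 8*y - 3
(3) = -l^2 + 2*l + 63
(4) = -12*d^3 + 60*d^2 - 87*d + 30
(5) = 9*a^2 + 19*a + d*(-a - 2) + 2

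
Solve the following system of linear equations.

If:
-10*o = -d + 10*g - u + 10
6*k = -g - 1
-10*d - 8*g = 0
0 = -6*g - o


Then:
d = 2*u/123 - 20/123
g = 25/123 - 5*u/246
k = 5*u/1476 - 74/369
o = 5*u/41 - 50/41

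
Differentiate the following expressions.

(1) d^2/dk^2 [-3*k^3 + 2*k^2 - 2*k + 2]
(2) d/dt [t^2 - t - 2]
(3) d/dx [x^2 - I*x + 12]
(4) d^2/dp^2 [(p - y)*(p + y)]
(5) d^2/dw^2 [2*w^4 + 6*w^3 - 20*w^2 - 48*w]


(1) = 4 - 18*k
(2) = 2*t - 1
(3) = 2*x - I
(4) = 2
(5) = 24*w^2 + 36*w - 40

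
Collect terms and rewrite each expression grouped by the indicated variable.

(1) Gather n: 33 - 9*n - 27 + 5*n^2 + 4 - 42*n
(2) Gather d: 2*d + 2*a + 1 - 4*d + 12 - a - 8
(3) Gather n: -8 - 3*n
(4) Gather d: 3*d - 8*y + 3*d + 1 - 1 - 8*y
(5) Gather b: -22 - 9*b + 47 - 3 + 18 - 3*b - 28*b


(1) = 5*n^2 - 51*n + 10
(2) = a - 2*d + 5
(3) = -3*n - 8
(4) = 6*d - 16*y
(5) = 40 - 40*b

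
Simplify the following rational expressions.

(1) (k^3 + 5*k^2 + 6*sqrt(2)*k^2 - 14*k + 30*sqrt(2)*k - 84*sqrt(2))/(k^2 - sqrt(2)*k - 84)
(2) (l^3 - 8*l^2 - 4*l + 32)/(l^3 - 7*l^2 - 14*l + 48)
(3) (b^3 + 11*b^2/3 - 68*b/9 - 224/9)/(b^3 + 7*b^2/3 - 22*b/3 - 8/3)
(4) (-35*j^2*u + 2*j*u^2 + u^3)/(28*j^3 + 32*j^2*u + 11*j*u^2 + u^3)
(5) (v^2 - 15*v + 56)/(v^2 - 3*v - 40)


(1) = (k^2 + 5*k - 14)/(k - 7*sqrt(2))
(2) = (l + 2)/(l + 3)
(3) = (9*b^2 - 3*b - 56)/(9*b^2 - 15*b - 6)
(4) = (-5*j*u + u^2)/(4*j^2 + 4*j*u + u^2)
(5) = (v - 7)/(v + 5)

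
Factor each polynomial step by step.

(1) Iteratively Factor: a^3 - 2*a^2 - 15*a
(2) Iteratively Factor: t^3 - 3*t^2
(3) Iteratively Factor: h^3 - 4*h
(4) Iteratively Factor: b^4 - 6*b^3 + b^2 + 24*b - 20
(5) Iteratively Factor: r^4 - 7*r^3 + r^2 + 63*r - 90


(1) = (a + 3)*(a^2 - 5*a) = a*(a + 3)*(a - 5)
(2) = (t - 3)*(t^2) = t*(t - 3)*(t)
(3) = (h)*(h^2 - 4) = h*(h + 2)*(h - 2)
(4) = (b - 1)*(b^3 - 5*b^2 - 4*b + 20) = (b - 1)*(b + 2)*(b^2 - 7*b + 10) = (b - 5)*(b - 1)*(b + 2)*(b - 2)
(5) = (r - 3)*(r^3 - 4*r^2 - 11*r + 30) = (r - 5)*(r - 3)*(r^2 + r - 6) = (r - 5)*(r - 3)*(r - 2)*(r + 3)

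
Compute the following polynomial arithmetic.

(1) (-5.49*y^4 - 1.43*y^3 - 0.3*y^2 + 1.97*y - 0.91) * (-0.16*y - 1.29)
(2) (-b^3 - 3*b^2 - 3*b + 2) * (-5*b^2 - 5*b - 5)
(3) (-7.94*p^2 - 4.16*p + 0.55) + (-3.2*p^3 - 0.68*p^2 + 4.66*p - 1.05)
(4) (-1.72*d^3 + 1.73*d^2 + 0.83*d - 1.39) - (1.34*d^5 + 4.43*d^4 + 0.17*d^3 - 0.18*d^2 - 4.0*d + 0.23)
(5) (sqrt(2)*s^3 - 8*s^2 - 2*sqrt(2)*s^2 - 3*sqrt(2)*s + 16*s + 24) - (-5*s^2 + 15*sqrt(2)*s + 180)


(1) = 0.8784*y^5 + 7.3109*y^4 + 1.8927*y^3 + 0.0718*y^2 - 2.3957*y + 1.1739
(2) = 5*b^5 + 20*b^4 + 35*b^3 + 20*b^2 + 5*b - 10
(3) = -3.2*p^3 - 8.62*p^2 + 0.5*p - 0.5
(4) = -1.34*d^5 - 4.43*d^4 - 1.89*d^3 + 1.91*d^2 + 4.83*d - 1.62
(5) = sqrt(2)*s^3 - 3*s^2 - 2*sqrt(2)*s^2 - 18*sqrt(2)*s + 16*s - 156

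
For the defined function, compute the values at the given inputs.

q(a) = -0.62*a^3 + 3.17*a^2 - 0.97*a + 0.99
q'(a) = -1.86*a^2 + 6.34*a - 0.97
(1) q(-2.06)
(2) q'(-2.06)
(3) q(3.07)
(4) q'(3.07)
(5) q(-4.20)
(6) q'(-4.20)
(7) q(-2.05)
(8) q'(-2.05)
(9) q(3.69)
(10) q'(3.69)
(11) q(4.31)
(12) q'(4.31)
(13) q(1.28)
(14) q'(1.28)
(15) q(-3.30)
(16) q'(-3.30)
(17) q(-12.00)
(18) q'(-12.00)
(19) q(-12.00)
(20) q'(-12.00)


(1) = 21.86
(2) = -21.92
(3) = 9.95
(4) = 0.96
(5) = 106.92
(6) = -60.41
(7) = 21.64
(8) = -21.78
(9) = 9.42
(10) = -2.90
(11) = 6.06
(12) = -8.20
(13) = 3.64
(14) = 4.10
(15) = 60.99
(16) = -42.15
(17) = 1540.47
(18) = -344.89
(19) = 1540.47
(20) = -344.89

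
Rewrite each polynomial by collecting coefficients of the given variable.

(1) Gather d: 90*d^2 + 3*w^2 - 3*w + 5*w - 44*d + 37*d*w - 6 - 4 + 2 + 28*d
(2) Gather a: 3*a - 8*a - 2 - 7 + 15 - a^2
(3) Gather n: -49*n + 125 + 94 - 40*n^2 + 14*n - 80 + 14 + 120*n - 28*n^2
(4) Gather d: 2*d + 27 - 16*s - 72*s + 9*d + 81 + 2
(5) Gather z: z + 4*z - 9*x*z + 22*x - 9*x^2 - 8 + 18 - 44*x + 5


(1) = 90*d^2 + d*(37*w - 16) + 3*w^2 + 2*w - 8
(2) = -a^2 - 5*a + 6
(3) = -68*n^2 + 85*n + 153
(4) = 11*d - 88*s + 110
(5) = -9*x^2 - 22*x + z*(5 - 9*x) + 15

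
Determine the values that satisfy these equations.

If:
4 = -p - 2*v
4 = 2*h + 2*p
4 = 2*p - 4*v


Then:
h = 3
p = -1
v = -3/2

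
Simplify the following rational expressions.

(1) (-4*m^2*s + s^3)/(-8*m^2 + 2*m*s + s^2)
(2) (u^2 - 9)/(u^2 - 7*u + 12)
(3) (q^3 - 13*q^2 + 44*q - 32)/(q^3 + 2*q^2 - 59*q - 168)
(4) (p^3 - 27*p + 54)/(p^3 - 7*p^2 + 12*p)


(1) = (2*m*s + s^2)/(4*m + s)
(2) = (u + 3)/(u - 4)
(3) = (q^2 - 5*q + 4)/(q^2 + 10*q + 21)
(4) = (p^2 + 3*p - 18)/(p^2 - 4*p)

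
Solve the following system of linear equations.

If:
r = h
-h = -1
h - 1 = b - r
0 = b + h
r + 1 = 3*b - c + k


Then:
No Solution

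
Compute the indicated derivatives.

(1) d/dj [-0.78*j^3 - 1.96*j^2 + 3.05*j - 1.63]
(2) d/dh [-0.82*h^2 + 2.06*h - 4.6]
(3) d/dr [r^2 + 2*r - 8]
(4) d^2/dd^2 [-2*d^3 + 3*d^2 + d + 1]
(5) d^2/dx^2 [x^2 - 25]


(1) = -2.34*j^2 - 3.92*j + 3.05
(2) = 2.06 - 1.64*h
(3) = 2*r + 2
(4) = 6 - 12*d
(5) = 2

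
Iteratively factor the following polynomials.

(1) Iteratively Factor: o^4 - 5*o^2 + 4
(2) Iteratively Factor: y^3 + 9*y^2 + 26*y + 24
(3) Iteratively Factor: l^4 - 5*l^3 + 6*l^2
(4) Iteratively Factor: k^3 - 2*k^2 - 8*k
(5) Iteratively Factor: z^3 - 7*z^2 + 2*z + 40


(1) = (o - 1)*(o^3 + o^2 - 4*o - 4) = (o - 1)*(o + 2)*(o^2 - o - 2) = (o - 1)*(o + 1)*(o + 2)*(o - 2)
(2) = (y + 4)*(y^2 + 5*y + 6) = (y + 2)*(y + 4)*(y + 3)
(3) = (l - 2)*(l^3 - 3*l^2) = (l - 3)*(l - 2)*(l^2) = l*(l - 3)*(l - 2)*(l)
(4) = (k - 4)*(k^2 + 2*k) = (k - 4)*(k + 2)*(k)
(5) = (z + 2)*(z^2 - 9*z + 20) = (z - 5)*(z + 2)*(z - 4)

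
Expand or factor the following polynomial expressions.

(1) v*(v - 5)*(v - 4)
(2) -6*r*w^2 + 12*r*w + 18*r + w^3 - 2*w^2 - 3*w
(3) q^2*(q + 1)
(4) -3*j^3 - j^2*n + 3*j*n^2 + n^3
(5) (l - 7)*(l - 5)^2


(1) = v^3 - 9*v^2 + 20*v
(2) = (-6*r + w)*(w - 3)*(w + 1)
(3) = q^3 + q^2
(4) = (-j + n)*(j + n)*(3*j + n)
(5) = l^3 - 17*l^2 + 95*l - 175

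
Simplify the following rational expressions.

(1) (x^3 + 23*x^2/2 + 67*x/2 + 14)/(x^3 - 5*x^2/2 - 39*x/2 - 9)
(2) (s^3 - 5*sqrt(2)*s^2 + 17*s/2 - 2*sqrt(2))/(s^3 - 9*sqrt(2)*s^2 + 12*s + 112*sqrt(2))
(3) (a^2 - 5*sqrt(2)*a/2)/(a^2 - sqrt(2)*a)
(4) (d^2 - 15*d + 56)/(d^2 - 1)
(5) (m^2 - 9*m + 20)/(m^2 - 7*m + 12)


(1) = (x^2 + 11*x + 28)/(x^2 - 3*x - 18)
(2) = (2*s^2 - 2*sqrt(2)*s + 1)/(2*s^2 - 10*sqrt(2)*s - 56)
(3) = (2*a - 5*sqrt(2))/(2*a - 2*sqrt(2))
(4) = (d^2 - 15*d + 56)/(d^2 - 1)
(5) = (m - 5)/(m - 3)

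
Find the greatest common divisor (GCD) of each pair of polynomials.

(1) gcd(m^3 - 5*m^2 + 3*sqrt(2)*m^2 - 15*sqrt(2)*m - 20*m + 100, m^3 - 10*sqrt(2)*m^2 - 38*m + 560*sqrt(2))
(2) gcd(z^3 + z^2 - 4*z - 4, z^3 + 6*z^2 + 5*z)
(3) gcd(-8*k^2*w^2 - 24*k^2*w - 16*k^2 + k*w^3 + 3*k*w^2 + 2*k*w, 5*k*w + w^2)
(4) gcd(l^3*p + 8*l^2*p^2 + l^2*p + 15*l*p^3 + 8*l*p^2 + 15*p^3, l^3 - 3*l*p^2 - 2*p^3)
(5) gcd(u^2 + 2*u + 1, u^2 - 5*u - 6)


(1) = gcd((m - 5)*(m - 2*sqrt(2))*(m + 5*sqrt(2)), (m - 8*sqrt(2))*(m - 7*sqrt(2))*(m + 5*sqrt(2))) = m + 5*sqrt(2)
(2) = z + 1
(3) = gcd((-8*k + w)*(w + 2)*(k*w + k), w*(5*k + w)) = 1
(4) = 1
(5) = gcd((u + 1)^2, (u - 6)*(u + 1)) = u + 1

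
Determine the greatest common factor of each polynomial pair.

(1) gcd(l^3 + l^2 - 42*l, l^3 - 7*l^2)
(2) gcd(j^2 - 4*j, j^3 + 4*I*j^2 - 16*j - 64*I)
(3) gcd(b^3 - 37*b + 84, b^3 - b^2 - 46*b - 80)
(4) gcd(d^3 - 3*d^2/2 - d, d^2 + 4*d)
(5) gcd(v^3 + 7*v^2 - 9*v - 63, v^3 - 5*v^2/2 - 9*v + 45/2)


(1) = l
(2) = j - 4
(3) = gcd((b - 4)*(b - 3)*(b + 7), (b - 8)*(b + 2)*(b + 5)) = 1
(4) = d
(5) = gcd((v - 3)*(v + 3)*(v + 7), (v - 3)*(v - 5/2)*(v + 3)) = v^2 - 9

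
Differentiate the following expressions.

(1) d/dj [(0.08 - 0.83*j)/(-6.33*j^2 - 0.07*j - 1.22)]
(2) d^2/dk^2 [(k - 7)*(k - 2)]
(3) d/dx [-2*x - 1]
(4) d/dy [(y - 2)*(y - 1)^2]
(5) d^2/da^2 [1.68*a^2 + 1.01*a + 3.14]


(1) = (-5.2539*j^2 + 1.0128*j + 1.0182)/(40.0689*j^4 + 0.8862*j^3 + 15.4501*j^2 + 0.1708*j + 1.4884)
(2) = 2
(3) = -2
(4) = (y - 1)*(3*y - 5)
(5) = 3.36000000000000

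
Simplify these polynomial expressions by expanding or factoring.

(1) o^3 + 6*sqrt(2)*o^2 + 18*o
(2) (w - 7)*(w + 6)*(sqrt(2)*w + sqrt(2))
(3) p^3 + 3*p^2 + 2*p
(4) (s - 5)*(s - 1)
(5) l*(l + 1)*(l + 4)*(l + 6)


(1) = o*(o + 3*sqrt(2))^2
(2) = sqrt(2)*w^3 - 43*sqrt(2)*w - 42*sqrt(2)
(3) = p*(p + 1)*(p + 2)
(4) = s^2 - 6*s + 5
(5) = l^4 + 11*l^3 + 34*l^2 + 24*l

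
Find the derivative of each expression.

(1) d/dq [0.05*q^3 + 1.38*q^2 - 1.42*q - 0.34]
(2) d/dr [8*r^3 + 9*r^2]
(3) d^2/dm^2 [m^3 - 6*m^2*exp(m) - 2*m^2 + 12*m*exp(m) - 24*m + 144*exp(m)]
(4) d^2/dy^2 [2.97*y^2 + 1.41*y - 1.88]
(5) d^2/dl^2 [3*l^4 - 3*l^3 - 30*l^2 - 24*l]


(1) = 0.15*q^2 + 2.76*q - 1.42
(2) = 6*r*(4*r + 3)
(3) = -6*m^2*exp(m) - 12*m*exp(m) + 6*m + 156*exp(m) - 4
(4) = 5.94000000000000
(5) = 36*l^2 - 18*l - 60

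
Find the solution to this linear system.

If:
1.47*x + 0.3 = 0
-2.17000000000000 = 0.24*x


Then:
No Solution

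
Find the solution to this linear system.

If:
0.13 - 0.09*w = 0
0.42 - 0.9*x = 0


Then:
w = 1.44
x = 0.47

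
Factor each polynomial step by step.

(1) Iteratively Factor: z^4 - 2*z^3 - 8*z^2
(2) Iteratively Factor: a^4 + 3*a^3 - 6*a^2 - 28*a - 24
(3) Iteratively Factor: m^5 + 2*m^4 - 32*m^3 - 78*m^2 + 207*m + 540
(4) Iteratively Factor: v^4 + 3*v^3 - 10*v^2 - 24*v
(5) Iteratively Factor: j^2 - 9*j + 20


(1) = (z - 4)*(z^3 + 2*z^2) = z*(z - 4)*(z^2 + 2*z) = z*(z - 4)*(z + 2)*(z)
(2) = (a + 2)*(a^3 + a^2 - 8*a - 12) = (a - 3)*(a + 2)*(a^2 + 4*a + 4) = (a - 3)*(a + 2)^2*(a + 2)
(3) = (m - 5)*(m^4 + 7*m^3 + 3*m^2 - 63*m - 108) = (m - 5)*(m - 3)*(m^3 + 10*m^2 + 33*m + 36) = (m - 5)*(m - 3)*(m + 3)*(m^2 + 7*m + 12) = (m - 5)*(m - 3)*(m + 3)^2*(m + 4)
(4) = (v + 2)*(v^3 + v^2 - 12*v) = (v + 2)*(v + 4)*(v^2 - 3*v) = v*(v + 2)*(v + 4)*(v - 3)
(5) = (j - 5)*(j - 4)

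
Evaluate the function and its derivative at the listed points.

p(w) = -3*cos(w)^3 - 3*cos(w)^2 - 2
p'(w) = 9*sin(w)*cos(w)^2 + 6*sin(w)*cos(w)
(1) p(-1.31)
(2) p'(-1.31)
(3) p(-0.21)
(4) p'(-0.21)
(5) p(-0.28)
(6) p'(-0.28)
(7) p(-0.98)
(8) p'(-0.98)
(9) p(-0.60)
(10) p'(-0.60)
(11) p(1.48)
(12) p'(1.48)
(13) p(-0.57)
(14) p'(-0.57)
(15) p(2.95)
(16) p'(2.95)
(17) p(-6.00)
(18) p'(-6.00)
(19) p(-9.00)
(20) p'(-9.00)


(1) = -2.25
(2) = -2.07
(3) = -7.68
(4) = -3.02
(5) = -7.43
(6) = -3.89
(7) = -3.45
(8) = -5.09
(9) = -5.73
(10) = -6.26
(11) = -2.03
(12) = 0.62
(13) = -5.92
(14) = -6.17
(15) = -2.05
(16) = 0.53
(17) = -7.42
(18) = 3.93
(19) = -2.22
(20) = -0.83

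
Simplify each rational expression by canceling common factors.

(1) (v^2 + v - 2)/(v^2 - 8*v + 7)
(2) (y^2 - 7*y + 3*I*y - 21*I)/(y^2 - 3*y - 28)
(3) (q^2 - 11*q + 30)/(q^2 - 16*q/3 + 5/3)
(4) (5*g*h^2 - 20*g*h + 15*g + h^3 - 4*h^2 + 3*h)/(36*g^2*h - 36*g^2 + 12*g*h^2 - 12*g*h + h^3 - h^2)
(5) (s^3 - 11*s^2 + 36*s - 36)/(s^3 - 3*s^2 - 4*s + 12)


(1) = (v + 2)/(v - 7)
(2) = (y + 3*I)/(y + 4)
(3) = (3*q - 18)/(3*q - 1)
(4) = (5*g*h - 15*g + h^2 - 3*h)/(36*g^2 + 12*g*h + h^2)
(5) = (s - 6)/(s + 2)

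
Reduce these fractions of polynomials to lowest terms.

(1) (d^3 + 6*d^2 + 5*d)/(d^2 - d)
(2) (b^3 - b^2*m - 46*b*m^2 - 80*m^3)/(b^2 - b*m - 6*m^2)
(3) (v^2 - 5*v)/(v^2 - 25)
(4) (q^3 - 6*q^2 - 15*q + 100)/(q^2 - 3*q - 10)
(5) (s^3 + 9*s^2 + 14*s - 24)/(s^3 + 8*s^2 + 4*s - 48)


(1) = (d^2 + 6*d + 5)/(d - 1)
(2) = (b^2 - 3*b*m - 40*m^2)/(b - 3*m)
(3) = v/(v + 5)
(4) = (q^2 - q - 20)/(q + 2)
(5) = (s - 1)/(s - 2)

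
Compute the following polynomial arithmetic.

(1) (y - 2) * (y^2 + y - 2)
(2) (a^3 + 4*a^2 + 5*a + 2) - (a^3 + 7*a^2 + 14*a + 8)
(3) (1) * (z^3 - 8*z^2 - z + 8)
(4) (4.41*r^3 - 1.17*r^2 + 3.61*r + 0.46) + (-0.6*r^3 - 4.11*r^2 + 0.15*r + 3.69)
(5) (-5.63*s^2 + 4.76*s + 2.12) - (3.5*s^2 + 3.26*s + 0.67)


(1) = y^3 - y^2 - 4*y + 4
(2) = -3*a^2 - 9*a - 6
(3) = z^3 - 8*z^2 - z + 8
(4) = 3.81*r^3 - 5.28*r^2 + 3.76*r + 4.15
(5) = -9.13*s^2 + 1.5*s + 1.45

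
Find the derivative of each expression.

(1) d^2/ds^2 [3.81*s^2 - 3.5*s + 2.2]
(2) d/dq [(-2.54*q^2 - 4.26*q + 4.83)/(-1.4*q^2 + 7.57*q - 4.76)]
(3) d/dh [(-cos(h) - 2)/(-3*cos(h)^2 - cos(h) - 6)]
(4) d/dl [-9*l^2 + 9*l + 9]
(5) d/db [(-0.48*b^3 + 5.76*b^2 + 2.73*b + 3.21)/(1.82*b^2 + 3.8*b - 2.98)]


(1) = 7.62000000000000
(2) = (-25.1918*q^2 + 37.7048*q - 16.2855)/(1.96*q^4 - 21.196*q^3 + 70.6329*q^2 - 72.0664*q + 22.6576)
(3) = (-3*sin(h)^2 + 12*cos(h) - 1)*sin(h)/(3*cos(h)^2 + cos(h) + 6)^2
(4) = 9 - 18*l
(5) = (-0.8736*b^4 - 3.648*b^3 + 21.2106*b^2 - 46.014*b - 20.3334)/(3.3124*b^4 + 13.832*b^3 + 3.5928*b^2 - 22.648*b + 8.8804)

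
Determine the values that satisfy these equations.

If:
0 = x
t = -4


Then:
t = -4
x = 0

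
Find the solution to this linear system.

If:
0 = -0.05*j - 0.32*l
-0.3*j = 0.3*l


Then:
j = 0.00
l = 0.00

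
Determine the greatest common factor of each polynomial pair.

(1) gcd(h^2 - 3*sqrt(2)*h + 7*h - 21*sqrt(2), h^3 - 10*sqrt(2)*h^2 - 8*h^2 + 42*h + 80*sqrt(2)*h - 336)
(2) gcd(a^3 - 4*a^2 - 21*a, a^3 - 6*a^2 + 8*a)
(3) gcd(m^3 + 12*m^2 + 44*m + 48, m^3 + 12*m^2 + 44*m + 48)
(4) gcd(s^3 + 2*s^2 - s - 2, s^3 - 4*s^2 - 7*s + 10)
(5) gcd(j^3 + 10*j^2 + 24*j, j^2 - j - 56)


(1) = gcd((h + 7)*(h - 3*sqrt(2)), (h - 8)*(h - 7*sqrt(2))*(h - 3*sqrt(2))) = h - 3*sqrt(2)
(2) = gcd(a*(a - 7)*(a + 3), a*(a - 4)*(a - 2)) = a
(3) = m^3 + 12*m^2 + 44*m + 48
(4) = gcd((s - 1)*(s + 1)*(s + 2), (s - 5)*(s - 1)*(s + 2)) = s^2 + s - 2
(5) = gcd(j*(j + 4)*(j + 6), (j - 8)*(j + 7)) = 1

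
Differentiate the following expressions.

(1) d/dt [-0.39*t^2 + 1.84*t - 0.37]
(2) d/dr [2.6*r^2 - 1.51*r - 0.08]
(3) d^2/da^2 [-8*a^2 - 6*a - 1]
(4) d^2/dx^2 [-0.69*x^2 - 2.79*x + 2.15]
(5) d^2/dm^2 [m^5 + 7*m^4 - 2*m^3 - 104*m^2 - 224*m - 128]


(1) = 1.84 - 0.78*t
(2) = 5.2*r - 1.51
(3) = -16
(4) = -1.38000000000000
(5) = 20*m^3 + 84*m^2 - 12*m - 208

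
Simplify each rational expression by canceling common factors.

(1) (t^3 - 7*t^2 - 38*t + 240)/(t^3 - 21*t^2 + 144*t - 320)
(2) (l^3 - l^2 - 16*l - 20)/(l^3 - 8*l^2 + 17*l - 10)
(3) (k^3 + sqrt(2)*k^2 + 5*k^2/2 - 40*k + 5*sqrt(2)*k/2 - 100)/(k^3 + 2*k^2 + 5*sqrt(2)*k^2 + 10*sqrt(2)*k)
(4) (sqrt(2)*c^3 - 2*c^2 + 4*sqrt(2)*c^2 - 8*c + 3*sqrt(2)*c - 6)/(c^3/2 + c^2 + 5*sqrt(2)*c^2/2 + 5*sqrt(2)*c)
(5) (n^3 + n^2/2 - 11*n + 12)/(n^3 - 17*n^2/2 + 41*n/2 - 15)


(1) = (t + 6)/(t - 8)
(2) = (l^2 + 4*l + 4)/(l^2 - 3*l + 2)
(3) = (2*k^2 + k*(5 - 8*sqrt(2)) - 20*sqrt(2))/(2*k^2 + 4*k)
(4) = (2*sqrt(2)*c^3 + c^2*(-4 + 8*sqrt(2)) + c*(-16 + 6*sqrt(2)) - 12)/(c^3 + c^2*(2 + 5*sqrt(2)) + 10*sqrt(2)*c)
(5) = (n + 4)/(n - 5)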